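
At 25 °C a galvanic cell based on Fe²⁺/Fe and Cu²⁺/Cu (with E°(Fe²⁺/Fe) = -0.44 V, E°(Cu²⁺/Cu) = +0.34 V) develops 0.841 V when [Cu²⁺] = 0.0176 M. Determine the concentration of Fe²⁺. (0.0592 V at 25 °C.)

From the Nernst equation, log Q = n(E° − E)/0.0592 = 2(0.78 − 0.841)/0.0592 = -2.061, so Q = 0.00869.
With Q = [Fe²⁺]/[Cu²⁺] and the known concentrations, [Fe²⁺] in the numerator gives [Fe²⁺] = 1.5 × 10^-4 M.

1.5 × 10^-4 M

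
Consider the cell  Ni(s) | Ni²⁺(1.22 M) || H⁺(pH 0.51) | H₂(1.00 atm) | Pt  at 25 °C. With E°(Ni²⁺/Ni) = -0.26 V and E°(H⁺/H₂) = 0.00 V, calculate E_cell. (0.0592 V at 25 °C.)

0.23 V

The hydrogen couple is the cathode, so E°_cell = 0.26 V; n = 2.
[H⁺] = 10^(−0.51) = 0.31 M, and Q = [Ni²⁺]·P(H₂) / [H⁺]^2 = 12.8.
E = E° − (0.0592/2) log Q = 0.26 − (0.0592/2)(1.106) = 0.227 V.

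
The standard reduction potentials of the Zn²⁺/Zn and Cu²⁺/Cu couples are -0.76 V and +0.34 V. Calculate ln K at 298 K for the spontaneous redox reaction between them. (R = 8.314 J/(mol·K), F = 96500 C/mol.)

E°_cell = +0.34 − (-0.76) = 1.10 V, with n = 2 electrons transferred.
At equilibrium E = 0, so the Nernst equation gives ln K = nFE°/RT = (2)(96500)(1.10)/((8.314)(298)) = 85.69.

ln K = 85.7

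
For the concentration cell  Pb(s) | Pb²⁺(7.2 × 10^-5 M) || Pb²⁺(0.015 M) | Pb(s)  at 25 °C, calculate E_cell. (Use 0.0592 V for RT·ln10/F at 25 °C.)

Both half-cells are Pb²⁺/Pb, so E°_cell = 0. The concentrated side is the cathode; the cell reaction moves Pb²⁺ from high to low concentration with n = 2.
Q = [Pb²⁺]_dilute/[Pb²⁺]_conc = 7.2 × 10^-5/0.015 = 0.00480.
E = 0 − (0.0592/2) log Q = −(0.0592/2)(-2.319) = 0.0686 V.

0.069 V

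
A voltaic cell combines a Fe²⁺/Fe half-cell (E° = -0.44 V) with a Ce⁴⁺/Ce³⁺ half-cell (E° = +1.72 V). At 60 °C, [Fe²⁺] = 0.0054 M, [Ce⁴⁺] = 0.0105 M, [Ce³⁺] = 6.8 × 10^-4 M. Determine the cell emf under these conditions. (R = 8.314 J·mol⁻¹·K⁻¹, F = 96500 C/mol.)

2.31 V

The Ce⁴⁺/Ce³⁺ couple has the higher reduction potential and acts as the cathode, so E°_cell = +1.72 − (-0.44) = 2.16 V.
Balancing electrons gives n = 2; the reaction quotient is Q = [Fe²⁺]·[Ce³⁺]^2/[Ce⁴⁺]^2 = 2.26 × 10^-5.
E = E° − (RT/nF) ln Q = 2.16 − (8.314×333)/(2×96500) × (-10.695) = 2.160 + 0.153 = 2.313 V.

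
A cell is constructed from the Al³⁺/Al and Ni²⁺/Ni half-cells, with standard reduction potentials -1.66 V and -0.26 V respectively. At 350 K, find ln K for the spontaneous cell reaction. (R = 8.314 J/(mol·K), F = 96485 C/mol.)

ln K = 278.5

E°_cell = -0.26 − (-1.66) = 1.40 V, with n = 6 electrons transferred.
At equilibrium E = 0, so the Nernst equation gives ln K = nFE°/RT = (6)(96485)(1.40)/((8.314)(350)) = 278.52.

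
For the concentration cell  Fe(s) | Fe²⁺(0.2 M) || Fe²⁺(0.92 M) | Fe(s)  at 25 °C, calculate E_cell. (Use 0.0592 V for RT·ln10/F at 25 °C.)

0.020 V

Both half-cells are Fe²⁺/Fe, so E°_cell = 0. The concentrated side is the cathode; the cell reaction moves Fe²⁺ from high to low concentration with n = 2.
Q = [Fe²⁺]_dilute/[Fe²⁺]_conc = 0.2/0.92 = 0.217.
E = 0 − (0.0592/2) log Q = −(0.0592/2)(-0.663) = 0.0196 V.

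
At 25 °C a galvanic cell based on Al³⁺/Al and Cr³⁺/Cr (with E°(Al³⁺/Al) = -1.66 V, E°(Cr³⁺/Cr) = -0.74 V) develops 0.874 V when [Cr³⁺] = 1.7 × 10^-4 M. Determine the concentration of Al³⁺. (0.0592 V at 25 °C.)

0.036 M

From the Nernst equation, log Q = n(E° − E)/0.0592 = 3(0.92 − 0.874)/0.0592 = 2.331, so Q = 214.
With Q = [Al³⁺]/[Cr³⁺] and the known concentrations, [Al³⁺] in the numerator gives [Al³⁺] = 0.036 M.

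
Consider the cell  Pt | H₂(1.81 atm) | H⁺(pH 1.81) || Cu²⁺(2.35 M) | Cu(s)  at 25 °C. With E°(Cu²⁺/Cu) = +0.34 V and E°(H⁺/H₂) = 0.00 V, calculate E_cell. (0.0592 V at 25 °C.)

0.47 V

The Cu²⁺/Cu couple is the cathode, so E°_cell = 0.34 V; n = 2.
[H⁺] = 10^(−1.81) = 0.015 M, and Q = [H⁺]^2 / ([Cu²⁺]·P(H₂)) = 5.64 × 10^-5.
E = E° − (0.0592/2) log Q = 0.34 − (0.0592/2)(-4.249) = 0.466 V.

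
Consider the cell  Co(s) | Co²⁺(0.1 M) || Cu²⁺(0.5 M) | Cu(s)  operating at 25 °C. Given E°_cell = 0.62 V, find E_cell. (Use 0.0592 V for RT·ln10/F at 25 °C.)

0.641 V

Balancing electrons gives n = 2; the reaction quotient is Q = [Co²⁺]/[Cu²⁺] = 0.200.
At 25 °C, E = E° − (0.0592/n) log Q = 0.62 − (0.0592/2)(-0.699) = 0.620 + 0.021 = 0.641 V.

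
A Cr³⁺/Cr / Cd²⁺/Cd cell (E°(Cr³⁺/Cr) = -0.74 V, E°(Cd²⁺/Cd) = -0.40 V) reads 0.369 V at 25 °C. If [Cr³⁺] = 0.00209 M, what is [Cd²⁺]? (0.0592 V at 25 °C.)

0.16 M

From the Nernst equation, log Q = n(E° − E)/0.0592 = 6(0.34 − 0.369)/0.0592 = -2.939, so Q = 0.00115.
With Q = [Cr³⁺]^2/[Cd²⁺]^3 and the known concentrations, [Cd²⁺]^3 in the denominator gives [Cd²⁺] = 0.16 M.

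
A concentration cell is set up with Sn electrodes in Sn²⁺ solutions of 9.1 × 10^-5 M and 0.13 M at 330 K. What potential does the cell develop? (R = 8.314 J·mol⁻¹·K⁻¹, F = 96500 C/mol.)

Both half-cells are Sn²⁺/Sn, so E°_cell = 0. The concentrated side is the cathode; the cell reaction moves Sn²⁺ from high to low concentration with n = 2.
Q = [Sn²⁺]_dilute/[Sn²⁺]_conc = 9.1 × 10^-5/0.13 = 7 × 10^-4.
E = 0 − (RT/nF) ln Q = −((8.314×330)/(2×96500))(-7.264) = 0.1033 V.

0.10 V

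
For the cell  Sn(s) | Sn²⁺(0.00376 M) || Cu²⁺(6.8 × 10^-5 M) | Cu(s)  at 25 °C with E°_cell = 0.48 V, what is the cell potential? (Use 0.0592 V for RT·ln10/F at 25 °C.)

0.428 V

Balancing electrons gives n = 2; the reaction quotient is Q = [Sn²⁺]/[Cu²⁺] = 55.3.
At 25 °C, E = E° − (0.0592/n) log Q = 0.48 − (0.0592/2)(1.743) = 0.480 − 0.052 = 0.428 V.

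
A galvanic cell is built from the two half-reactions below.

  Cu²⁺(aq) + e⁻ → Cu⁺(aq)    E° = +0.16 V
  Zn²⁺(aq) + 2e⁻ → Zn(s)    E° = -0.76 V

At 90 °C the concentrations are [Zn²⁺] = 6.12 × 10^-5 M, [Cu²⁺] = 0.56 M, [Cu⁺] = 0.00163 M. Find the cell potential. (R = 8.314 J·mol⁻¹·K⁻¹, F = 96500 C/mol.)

1.25 V

The Cu²⁺/Cu⁺ couple has the higher reduction potential and acts as the cathode, so E°_cell = +0.16 − (-0.76) = 0.92 V.
Balancing electrons gives n = 2; the reaction quotient is Q = [Zn²⁺]·[Cu⁺]^2/[Cu²⁺]^2 = 5.19 × 10^-10.
E = E° − (RT/nF) ln Q = 0.92 − (8.314×363)/(2×96500) × (-21.380) = 0.920 + 0.334 = 1.254 V.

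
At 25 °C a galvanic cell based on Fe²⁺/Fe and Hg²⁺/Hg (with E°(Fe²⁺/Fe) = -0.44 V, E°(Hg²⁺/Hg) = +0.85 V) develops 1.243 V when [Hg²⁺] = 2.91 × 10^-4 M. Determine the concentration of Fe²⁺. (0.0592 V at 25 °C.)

From the Nernst equation, log Q = n(E° − E)/0.0592 = 2(1.29 − 1.243)/0.0592 = 1.588, so Q = 38.7.
With Q = [Fe²⁺]/[Hg²⁺] and the known concentrations, [Fe²⁺] in the numerator gives [Fe²⁺] = 0.011 M.

0.011 M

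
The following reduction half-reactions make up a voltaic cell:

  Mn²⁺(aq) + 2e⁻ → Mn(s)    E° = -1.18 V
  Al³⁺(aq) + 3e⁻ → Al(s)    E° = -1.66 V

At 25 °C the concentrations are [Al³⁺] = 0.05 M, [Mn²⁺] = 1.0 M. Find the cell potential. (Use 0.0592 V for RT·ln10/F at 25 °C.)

0.506 V

The Mn²⁺/Mn couple has the higher reduction potential and acts as the cathode, so E°_cell = -1.18 − (-1.66) = 0.48 V.
Balancing electrons gives n = 6; the reaction quotient is Q = [Al³⁺]^2/[Mn²⁺]^3 = 0.00250.
At 25 °C, E = E° − (0.0592/n) log Q = 0.48 − (0.0592/6)(-2.602) = 0.480 + 0.026 = 0.506 V.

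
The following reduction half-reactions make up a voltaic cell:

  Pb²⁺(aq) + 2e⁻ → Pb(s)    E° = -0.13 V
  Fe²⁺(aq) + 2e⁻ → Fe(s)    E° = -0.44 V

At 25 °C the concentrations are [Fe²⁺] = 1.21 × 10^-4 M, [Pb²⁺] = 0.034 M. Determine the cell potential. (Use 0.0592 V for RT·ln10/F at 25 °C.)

The Pb²⁺/Pb couple has the higher reduction potential and acts as the cathode, so E°_cell = -0.13 − (-0.44) = 0.31 V.
Balancing electrons gives n = 2; the reaction quotient is Q = [Fe²⁺]/[Pb²⁺] = 0.00356.
At 25 °C, E = E° − (0.0592/n) log Q = 0.31 − (0.0592/2)(-2.449) = 0.310 + 0.072 = 0.382 V.

0.382 V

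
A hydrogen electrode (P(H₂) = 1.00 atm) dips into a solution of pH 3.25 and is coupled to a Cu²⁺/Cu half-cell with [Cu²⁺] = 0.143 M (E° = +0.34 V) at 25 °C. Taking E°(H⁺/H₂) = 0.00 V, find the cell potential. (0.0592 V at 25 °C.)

0.51 V

The Cu²⁺/Cu couple is the cathode, so E°_cell = 0.34 V; n = 2.
[H⁺] = 10^(−3.25) = 5.6 × 10^-4 M, and Q = [H⁺]^2 / ([Cu²⁺]·P(H₂)) = 2.21 × 10^-6.
E = E° − (0.0592/2) log Q = 0.34 − (0.0592/2)(-5.655) = 0.507 V.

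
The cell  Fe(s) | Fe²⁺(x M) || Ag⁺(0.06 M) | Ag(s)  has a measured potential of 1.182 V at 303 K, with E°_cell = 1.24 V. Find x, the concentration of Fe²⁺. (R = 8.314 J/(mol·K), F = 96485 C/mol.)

0.31 M

From the Nernst equation, ln Q = nF(E° − E)/RT = 2×96485×(1.24 − 1.182)/(8.314×303) = 4.443, so Q = 85.0.
With Q = [Fe²⁺]/[Ag⁺]^2 and the known concentrations, [Fe²⁺] in the numerator gives [Fe²⁺] = 0.31 M.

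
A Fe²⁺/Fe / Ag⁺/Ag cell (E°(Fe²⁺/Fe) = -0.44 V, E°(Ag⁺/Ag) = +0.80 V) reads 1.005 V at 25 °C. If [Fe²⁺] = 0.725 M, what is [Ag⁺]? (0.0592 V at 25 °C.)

From the Nernst equation, log Q = n(E° − E)/0.0592 = 2(1.24 − 1.005)/0.0592 = 7.939, so Q = 8.69 × 10^7.
With Q = [Fe²⁺]/[Ag⁺]^2 and the known concentrations, [Ag⁺]^2 in the denominator gives [Ag⁺] = 9.1 × 10^-5 M.

9.1 × 10^-5 M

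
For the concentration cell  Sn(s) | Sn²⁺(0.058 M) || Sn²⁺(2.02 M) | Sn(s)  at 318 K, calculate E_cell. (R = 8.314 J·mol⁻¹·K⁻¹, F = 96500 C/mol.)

0.049 V

Both half-cells are Sn²⁺/Sn, so E°_cell = 0. The concentrated side is the cathode; the cell reaction moves Sn²⁺ from high to low concentration with n = 2.
Q = [Sn²⁺]_dilute/[Sn²⁺]_conc = 0.058/2.02 = 0.0287.
E = 0 − (RT/nF) ln Q = −((8.314×318)/(2×96500))(-3.550) = 0.0486 V.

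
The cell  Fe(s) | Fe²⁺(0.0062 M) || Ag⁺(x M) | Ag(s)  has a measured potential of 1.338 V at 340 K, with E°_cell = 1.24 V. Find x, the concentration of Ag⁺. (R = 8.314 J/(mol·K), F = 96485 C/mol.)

2.2 M

From the Nernst equation, ln Q = nF(E° − E)/RT = 2×96485×(1.24 − 1.338)/(8.314×340) = -6.690, so Q = 0.00124.
With Q = [Fe²⁺]/[Ag⁺]^2 and the known concentrations, [Ag⁺]^2 in the denominator gives [Ag⁺] = 2.2 M.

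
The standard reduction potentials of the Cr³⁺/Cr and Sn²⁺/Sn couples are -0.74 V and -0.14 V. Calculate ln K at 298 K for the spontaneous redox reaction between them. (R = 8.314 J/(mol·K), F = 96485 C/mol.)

ln K = 140.2

E°_cell = -0.14 − (-0.74) = 0.60 V, with n = 6 electrons transferred.
At equilibrium E = 0, so the Nernst equation gives ln K = nFE°/RT = (6)(96485)(0.60)/((8.314)(298)) = 140.20.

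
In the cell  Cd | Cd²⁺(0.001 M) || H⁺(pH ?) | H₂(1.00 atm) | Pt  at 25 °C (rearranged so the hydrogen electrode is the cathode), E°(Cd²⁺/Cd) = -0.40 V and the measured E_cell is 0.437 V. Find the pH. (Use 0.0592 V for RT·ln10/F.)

E°_cell = 0.40 V and n = 2.
log Q = n(E° − E)/0.0592 = 2×(0.40 − 0.437)/0.0592 = -1.250.
With Q = [Cd²⁺]·P(H₂) / [H⁺]^2, solving for [H⁺] gives log[H⁺] = -0.875, so pH = 0.88.

pH = 0.88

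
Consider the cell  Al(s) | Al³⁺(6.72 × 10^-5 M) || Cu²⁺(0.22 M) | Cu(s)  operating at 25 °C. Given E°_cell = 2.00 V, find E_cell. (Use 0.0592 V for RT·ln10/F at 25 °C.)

2.06 V

Balancing electrons gives n = 6; the reaction quotient is Q = [Al³⁺]^2/[Cu²⁺]^3 = 4.24 × 10^-7.
At 25 °C, E = E° − (0.0592/n) log Q = 2.00 − (0.0592/6)(-6.373) = 2.000 + 0.063 = 2.063 V.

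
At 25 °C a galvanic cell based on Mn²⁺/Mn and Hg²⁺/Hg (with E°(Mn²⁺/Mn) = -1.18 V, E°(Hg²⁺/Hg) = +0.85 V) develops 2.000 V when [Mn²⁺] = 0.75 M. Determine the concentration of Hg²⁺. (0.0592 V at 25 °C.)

0.073 M

From the Nernst equation, log Q = n(E° − E)/0.0592 = 2(2.03 − 2.000)/0.0592 = 1.014, so Q = 10.3.
With Q = [Mn²⁺]/[Hg²⁺] and the known concentrations, [Hg²⁺] in the denominator gives [Hg²⁺] = 0.073 M.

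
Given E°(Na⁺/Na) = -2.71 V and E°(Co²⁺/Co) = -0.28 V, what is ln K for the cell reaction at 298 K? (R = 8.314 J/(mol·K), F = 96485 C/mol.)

E°_cell = -0.28 − (-2.71) = 2.43 V, with n = 2 electrons transferred.
At equilibrium E = 0, so the Nernst equation gives ln K = nFE°/RT = (2)(96485)(2.43)/((8.314)(298)) = 189.26.

ln K = 189.3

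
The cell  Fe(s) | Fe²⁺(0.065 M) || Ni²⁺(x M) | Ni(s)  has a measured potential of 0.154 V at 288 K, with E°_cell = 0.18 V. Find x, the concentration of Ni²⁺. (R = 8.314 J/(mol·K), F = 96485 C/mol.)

0.008 M

From the Nernst equation, ln Q = nF(E° − E)/RT = 2×96485×(0.18 − 0.154)/(8.314×288) = 2.095, so Q = 8.13.
With Q = [Fe²⁺]/[Ni²⁺] and the known concentrations, [Ni²⁺] in the denominator gives [Ni²⁺] = 0.008 M.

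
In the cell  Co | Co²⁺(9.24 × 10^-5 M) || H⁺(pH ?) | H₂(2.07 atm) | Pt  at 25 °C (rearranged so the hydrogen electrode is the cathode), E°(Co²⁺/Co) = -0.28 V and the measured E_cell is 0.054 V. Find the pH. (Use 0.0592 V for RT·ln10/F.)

E°_cell = 0.28 V and n = 2.
log Q = n(E° − E)/0.0592 = 2×(0.28 − 0.054)/0.0592 = 7.635.
With Q = [Co²⁺]·P(H₂) / [H⁺]^2, solving for [H⁺] gives log[H⁺] = -5.677, so pH = 5.68.

pH = 5.68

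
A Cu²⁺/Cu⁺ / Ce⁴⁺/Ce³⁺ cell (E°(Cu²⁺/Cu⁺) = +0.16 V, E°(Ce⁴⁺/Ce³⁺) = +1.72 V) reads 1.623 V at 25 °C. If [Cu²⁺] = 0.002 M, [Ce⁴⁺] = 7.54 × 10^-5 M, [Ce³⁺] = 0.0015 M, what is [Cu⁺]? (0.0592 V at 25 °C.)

0.46 M

From the Nernst equation, log Q = n(E° − E)/0.0592 = 1(1.56 − 1.623)/0.0592 = -1.064, so Q = 0.0863.
With Q = [Cu²⁺]·[Ce³⁺]/([Cu⁺]·[Ce⁴⁺]) and the known concentrations, [Cu⁺] in the denominator gives [Cu⁺] = 0.46 M.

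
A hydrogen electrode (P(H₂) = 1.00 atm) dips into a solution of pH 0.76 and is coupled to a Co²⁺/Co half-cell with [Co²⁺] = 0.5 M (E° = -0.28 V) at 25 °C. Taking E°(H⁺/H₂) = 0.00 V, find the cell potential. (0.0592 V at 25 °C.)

0.24 V

The hydrogen couple is the cathode, so E°_cell = 0.28 V; n = 2.
[H⁺] = 10^(−0.76) = 0.17 M, and Q = [Co²⁺]·P(H₂) / [H⁺]^2 = 16.6.
E = E° − (0.0592/2) log Q = 0.28 − (0.0592/2)(1.219) = 0.244 V.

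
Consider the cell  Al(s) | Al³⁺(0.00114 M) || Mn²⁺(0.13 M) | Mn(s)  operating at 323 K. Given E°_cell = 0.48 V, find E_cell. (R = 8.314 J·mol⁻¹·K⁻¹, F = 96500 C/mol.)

Balancing electrons gives n = 6; the reaction quotient is Q = [Al³⁺]^2/[Mn²⁺]^3 = 5.92 × 10^-4.
E = E° − (RT/nF) ln Q = 0.48 − (8.314×323)/(6×96500) × (-7.433) = 0.480 + 0.034 = 0.514 V.

0.514 V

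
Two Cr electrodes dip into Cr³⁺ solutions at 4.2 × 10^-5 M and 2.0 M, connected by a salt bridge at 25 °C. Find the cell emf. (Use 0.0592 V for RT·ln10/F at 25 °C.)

0.092 V

Both half-cells are Cr³⁺/Cr, so E°_cell = 0. The concentrated side is the cathode; the cell reaction moves Cr³⁺ from high to low concentration with n = 3.
Q = [Cr³⁺]_dilute/[Cr³⁺]_conc = 4.2 × 10^-5/2.0 = 2.1 × 10^-5.
E = 0 − (0.0592/3) log Q = −(0.0592/3)(-4.678) = 0.0923 V.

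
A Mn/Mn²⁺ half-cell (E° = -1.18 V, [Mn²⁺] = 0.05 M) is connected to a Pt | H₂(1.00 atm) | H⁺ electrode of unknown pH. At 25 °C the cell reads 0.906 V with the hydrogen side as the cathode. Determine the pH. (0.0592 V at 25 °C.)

E°_cell = 1.18 V and n = 2.
log Q = n(E° − E)/0.0592 = 2×(1.18 − 0.906)/0.0592 = 9.257.
With Q = [Mn²⁺]·P(H₂) / [H⁺]^2, solving for [H⁺] gives log[H⁺] = -5.279, so pH = 5.28.

pH = 5.28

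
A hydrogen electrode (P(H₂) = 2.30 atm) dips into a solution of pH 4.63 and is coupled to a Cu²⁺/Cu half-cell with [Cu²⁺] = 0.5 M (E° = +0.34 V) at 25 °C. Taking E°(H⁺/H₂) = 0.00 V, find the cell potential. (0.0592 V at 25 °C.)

0.62 V

The Cu²⁺/Cu couple is the cathode, so E°_cell = 0.34 V; n = 2.
[H⁺] = 10^(−4.63) = 2.3 × 10^-5 M, and Q = [H⁺]^2 / ([Cu²⁺]·P(H₂)) = 4.78 × 10^-10.
E = E° − (0.0592/2) log Q = 0.34 − (0.0592/2)(-9.321) = 0.616 V.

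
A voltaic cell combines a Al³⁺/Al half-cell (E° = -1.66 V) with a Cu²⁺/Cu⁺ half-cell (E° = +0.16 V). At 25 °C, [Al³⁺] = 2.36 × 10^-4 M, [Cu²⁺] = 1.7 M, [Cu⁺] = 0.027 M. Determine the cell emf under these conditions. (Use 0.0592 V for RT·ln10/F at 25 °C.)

The Cu²⁺/Cu⁺ couple has the higher reduction potential and acts as the cathode, so E°_cell = +0.16 − (-1.66) = 1.82 V.
Balancing electrons gives n = 3; the reaction quotient is Q = [Al³⁺]·[Cu⁺]^3/[Cu²⁺]^3 = 9.45 × 10^-10.
At 25 °C, E = E° − (0.0592/n) log Q = 1.82 − (0.0592/3)(-9.024) = 1.820 + 0.178 = 1.998 V.

2.00 V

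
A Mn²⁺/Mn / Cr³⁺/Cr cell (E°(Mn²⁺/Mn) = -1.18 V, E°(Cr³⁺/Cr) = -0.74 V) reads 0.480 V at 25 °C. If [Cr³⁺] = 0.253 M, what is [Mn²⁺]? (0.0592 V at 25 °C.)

From the Nernst equation, log Q = n(E° − E)/0.0592 = 6(0.44 − 0.480)/0.0592 = -4.054, so Q = 8.83 × 10^-5.
With Q = [Mn²⁺]^3/[Cr³⁺]^2 and the known concentrations, [Mn²⁺]^3 in the numerator gives [Mn²⁺] = 0.018 M.

0.018 M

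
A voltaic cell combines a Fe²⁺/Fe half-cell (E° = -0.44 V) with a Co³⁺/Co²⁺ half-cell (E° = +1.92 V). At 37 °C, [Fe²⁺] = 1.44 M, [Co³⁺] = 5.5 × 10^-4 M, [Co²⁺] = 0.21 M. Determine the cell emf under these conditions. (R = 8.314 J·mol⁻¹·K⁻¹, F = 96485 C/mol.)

The Co³⁺/Co²⁺ couple has the higher reduction potential and acts as the cathode, so E°_cell = +1.92 − (-0.44) = 2.36 V.
Balancing electrons gives n = 2; the reaction quotient is Q = [Fe²⁺]·[Co²⁺]^2/[Co³⁺]^2 = 2.1 × 10^5.
E = E° − (RT/nF) ln Q = 2.36 − (8.314×310)/(2×96485) × (12.255) = 2.360 − 0.164 = 2.196 V.

2.20 V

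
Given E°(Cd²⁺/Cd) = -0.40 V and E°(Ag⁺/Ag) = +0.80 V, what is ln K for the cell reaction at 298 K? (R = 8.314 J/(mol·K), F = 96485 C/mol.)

E°_cell = +0.80 − (-0.40) = 1.20 V, with n = 2 electrons transferred.
At equilibrium E = 0, so the Nernst equation gives ln K = nFE°/RT = (2)(96485)(1.20)/((8.314)(298)) = 93.46.

ln K = 93.5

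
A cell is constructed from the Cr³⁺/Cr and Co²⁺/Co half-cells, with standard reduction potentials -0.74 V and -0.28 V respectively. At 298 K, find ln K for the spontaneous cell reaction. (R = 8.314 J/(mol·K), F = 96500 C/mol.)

ln K = 107.5

E°_cell = -0.28 − (-0.74) = 0.46 V, with n = 6 electrons transferred.
At equilibrium E = 0, so the Nernst equation gives ln K = nFE°/RT = (6)(96500)(0.46)/((8.314)(298)) = 107.50.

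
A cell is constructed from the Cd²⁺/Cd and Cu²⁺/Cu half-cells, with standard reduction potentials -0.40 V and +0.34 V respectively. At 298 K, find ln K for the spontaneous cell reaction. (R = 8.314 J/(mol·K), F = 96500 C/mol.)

ln K = 57.6

E°_cell = +0.34 − (-0.40) = 0.74 V, with n = 2 electrons transferred.
At equilibrium E = 0, so the Nernst equation gives ln K = nFE°/RT = (2)(96500)(0.74)/((8.314)(298)) = 57.65.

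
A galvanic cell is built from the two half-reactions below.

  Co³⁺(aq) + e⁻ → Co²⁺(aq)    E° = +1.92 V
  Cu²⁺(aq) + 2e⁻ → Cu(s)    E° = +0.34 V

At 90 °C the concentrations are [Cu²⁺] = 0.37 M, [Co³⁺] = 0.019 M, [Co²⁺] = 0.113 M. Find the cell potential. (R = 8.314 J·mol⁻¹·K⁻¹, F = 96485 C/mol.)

The Co³⁺/Co²⁺ couple has the higher reduction potential and acts as the cathode, so E°_cell = +1.92 − (+0.34) = 1.58 V.
Balancing electrons gives n = 2; the reaction quotient is Q = [Cu²⁺]·[Co²⁺]^2/[Co³⁺]^2 = 13.1.
E = E° − (RT/nF) ln Q = 1.58 − (8.314×363)/(2×96485) × (2.572) = 1.580 − 0.040 = 1.540 V.

1.54 V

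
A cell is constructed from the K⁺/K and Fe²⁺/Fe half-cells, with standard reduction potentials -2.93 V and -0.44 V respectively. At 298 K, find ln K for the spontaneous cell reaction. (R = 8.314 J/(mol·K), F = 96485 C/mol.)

ln K = 193.9

E°_cell = -0.44 − (-2.93) = 2.49 V, with n = 2 electrons transferred.
At equilibrium E = 0, so the Nernst equation gives ln K = nFE°/RT = (2)(96485)(2.49)/((8.314)(298)) = 193.94.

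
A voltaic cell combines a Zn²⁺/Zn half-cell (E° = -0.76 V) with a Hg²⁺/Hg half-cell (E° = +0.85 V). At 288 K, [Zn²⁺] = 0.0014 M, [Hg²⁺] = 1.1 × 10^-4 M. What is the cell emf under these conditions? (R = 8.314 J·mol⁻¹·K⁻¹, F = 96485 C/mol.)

1.58 V

The Hg²⁺/Hg couple has the higher reduction potential and acts as the cathode, so E°_cell = +0.85 − (-0.76) = 1.61 V.
Balancing electrons gives n = 2; the reaction quotient is Q = [Zn²⁺]/[Hg²⁺] = 12.7.
E = E° − (RT/nF) ln Q = 1.61 − (8.314×288)/(2×96485) × (2.544) = 1.610 − 0.032 = 1.578 V.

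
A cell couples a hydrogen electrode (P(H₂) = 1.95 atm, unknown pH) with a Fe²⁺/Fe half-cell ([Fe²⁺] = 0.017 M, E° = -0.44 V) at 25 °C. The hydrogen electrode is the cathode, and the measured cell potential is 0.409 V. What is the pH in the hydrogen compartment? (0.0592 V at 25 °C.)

pH = 1.26

E°_cell = 0.44 V and n = 2.
log Q = n(E° − E)/0.0592 = 2×(0.44 − 0.409)/0.0592 = 1.047.
With Q = [Fe²⁺]·P(H₂) / [H⁺]^2, solving for [H⁺] gives log[H⁺] = -1.263, so pH = 1.26.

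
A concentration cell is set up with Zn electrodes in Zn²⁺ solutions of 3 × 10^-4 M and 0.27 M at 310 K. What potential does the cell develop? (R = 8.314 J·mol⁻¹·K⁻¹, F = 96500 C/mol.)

Both half-cells are Zn²⁺/Zn, so E°_cell = 0. The concentrated side is the cathode; the cell reaction moves Zn²⁺ from high to low concentration with n = 2.
Q = [Zn²⁺]_dilute/[Zn²⁺]_conc = 3 × 10^-4/0.27 = 0.00111.
E = 0 − (RT/nF) ln Q = −((8.314×310)/(2×96500))(-6.802) = 0.0908 V.

0.091 V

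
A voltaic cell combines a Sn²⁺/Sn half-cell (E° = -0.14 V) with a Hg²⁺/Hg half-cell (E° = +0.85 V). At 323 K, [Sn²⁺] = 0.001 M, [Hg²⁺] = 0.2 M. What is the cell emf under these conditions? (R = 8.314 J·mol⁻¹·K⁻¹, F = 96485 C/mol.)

1.06 V

The Hg²⁺/Hg couple has the higher reduction potential and acts as the cathode, so E°_cell = +0.85 − (-0.14) = 0.99 V.
Balancing electrons gives n = 2; the reaction quotient is Q = [Sn²⁺]/[Hg²⁺] = 0.00500.
E = E° − (RT/nF) ln Q = 0.99 − (8.314×323)/(2×96485) × (-5.298) = 0.990 + 0.074 = 1.064 V.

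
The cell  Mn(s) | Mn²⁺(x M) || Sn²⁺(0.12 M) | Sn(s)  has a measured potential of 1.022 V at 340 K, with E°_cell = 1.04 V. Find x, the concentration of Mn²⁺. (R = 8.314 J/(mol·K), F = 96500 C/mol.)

0.41 M

From the Nernst equation, ln Q = nF(E° − E)/RT = 2×96500×(1.04 − 1.022)/(8.314×340) = 1.229, so Q = 3.42.
With Q = [Mn²⁺]/[Sn²⁺] and the known concentrations, [Mn²⁺] in the numerator gives [Mn²⁺] = 0.41 M.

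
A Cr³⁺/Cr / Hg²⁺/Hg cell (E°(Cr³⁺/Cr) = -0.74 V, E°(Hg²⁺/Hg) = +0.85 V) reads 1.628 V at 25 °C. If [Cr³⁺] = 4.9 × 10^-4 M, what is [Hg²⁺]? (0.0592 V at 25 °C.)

0.12 M

From the Nernst equation, log Q = n(E° − E)/0.0592 = 6(1.59 − 1.628)/0.0592 = -3.851, so Q = 1.41 × 10^-4.
With Q = [Cr³⁺]^2/[Hg²⁺]^3 and the known concentrations, [Hg²⁺]^3 in the denominator gives [Hg²⁺] = 0.12 M.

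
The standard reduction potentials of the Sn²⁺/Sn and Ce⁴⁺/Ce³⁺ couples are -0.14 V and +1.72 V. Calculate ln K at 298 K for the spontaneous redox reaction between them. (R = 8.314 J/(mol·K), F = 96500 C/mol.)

E°_cell = +1.72 − (-0.14) = 1.86 V, with n = 2 electrons transferred.
At equilibrium E = 0, so the Nernst equation gives ln K = nFE°/RT = (2)(96500)(1.86)/((8.314)(298)) = 144.89.

ln K = 144.9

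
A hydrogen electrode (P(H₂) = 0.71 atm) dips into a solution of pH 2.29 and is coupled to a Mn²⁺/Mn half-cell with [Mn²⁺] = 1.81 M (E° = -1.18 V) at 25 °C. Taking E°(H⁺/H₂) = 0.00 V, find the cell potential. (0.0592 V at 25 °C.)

1.04 V

The hydrogen couple is the cathode, so E°_cell = 1.18 V; n = 2.
[H⁺] = 10^(−2.29) = 0.0051 M, and Q = [Mn²⁺]·P(H₂) / [H⁺]^2 = 4.89 × 10^4.
E = E° − (0.0592/2) log Q = 1.18 − (0.0592/2)(4.689) = 1.041 V.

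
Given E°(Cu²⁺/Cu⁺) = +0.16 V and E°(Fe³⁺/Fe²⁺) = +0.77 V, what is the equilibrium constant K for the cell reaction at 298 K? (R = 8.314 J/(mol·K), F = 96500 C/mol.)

2.1 × 10^10

E°_cell = +0.77 − (+0.16) = 0.61 V, with n = 1 electron transferred.
At equilibrium E = 0, so the Nernst equation gives ln K = nFE°/RT = (1)(96500)(0.61)/((8.314)(298)) = 23.76.
K = e^23.76 = 2.1 × 10^10.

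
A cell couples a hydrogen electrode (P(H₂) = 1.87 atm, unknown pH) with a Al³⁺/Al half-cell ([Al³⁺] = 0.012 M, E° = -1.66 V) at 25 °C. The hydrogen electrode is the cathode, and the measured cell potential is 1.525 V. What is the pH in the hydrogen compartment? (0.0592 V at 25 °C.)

E°_cell = 1.66 V and n = 6.
log Q = n(E° − E)/0.0592 = 6×(1.66 − 1.525)/0.0592 = 13.682.
With Q = [Al³⁺]^2·P(H₂)^3 / [H⁺]^6, solving for [H⁺] gives log[H⁺] = -2.785, so pH = 2.78.

pH = 2.78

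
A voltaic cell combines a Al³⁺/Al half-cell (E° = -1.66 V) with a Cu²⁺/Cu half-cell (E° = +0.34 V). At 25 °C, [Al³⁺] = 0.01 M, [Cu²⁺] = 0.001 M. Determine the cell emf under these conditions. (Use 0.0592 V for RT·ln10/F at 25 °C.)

The Cu²⁺/Cu couple has the higher reduction potential and acts as the cathode, so E°_cell = +0.34 − (-1.66) = 2.00 V.
Balancing electrons gives n = 6; the reaction quotient is Q = [Al³⁺]^2/[Cu²⁺]^3 = 1 × 10^5.
At 25 °C, E = E° − (0.0592/n) log Q = 2.00 − (0.0592/6)(5.000) = 2.000 − 0.049 = 1.951 V.

1.95 V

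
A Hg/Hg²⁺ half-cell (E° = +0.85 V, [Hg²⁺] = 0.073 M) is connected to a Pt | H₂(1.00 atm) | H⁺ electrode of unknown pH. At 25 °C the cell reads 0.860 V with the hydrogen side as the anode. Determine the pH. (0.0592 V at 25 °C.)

E°_cell = 0.85 V and n = 2.
log Q = n(E° − E)/0.0592 = 2×(0.85 − 0.860)/0.0592 = -0.338.
With Q = [H⁺]^2 / ([Hg²⁺]·P(H₂)), solving for [H⁺] gives log[H⁺] = -0.737, so pH = 0.74.

pH = 0.74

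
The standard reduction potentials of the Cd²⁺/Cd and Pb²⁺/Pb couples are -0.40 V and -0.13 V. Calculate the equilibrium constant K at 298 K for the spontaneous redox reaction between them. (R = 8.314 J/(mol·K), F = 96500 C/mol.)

E°_cell = -0.13 − (-0.40) = 0.27 V, with n = 2 electrons transferred.
At equilibrium E = 0, so the Nernst equation gives ln K = nFE°/RT = (2)(96500)(0.27)/((8.314)(298)) = 21.03.
K = e^21.03 = 1.4 × 10^9.

1.4 × 10^9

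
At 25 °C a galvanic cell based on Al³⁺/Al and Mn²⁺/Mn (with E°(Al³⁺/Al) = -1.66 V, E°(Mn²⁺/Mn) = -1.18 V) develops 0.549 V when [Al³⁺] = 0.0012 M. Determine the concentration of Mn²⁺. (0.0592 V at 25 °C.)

From the Nernst equation, log Q = n(E° − E)/0.0592 = 6(0.48 − 0.549)/0.0592 = -6.993, so Q = 1.02 × 10^-7.
With Q = [Al³⁺]^2/[Mn²⁺]^3 and the known concentrations, [Mn²⁺]^3 in the denominator gives [Mn²⁺] = 2.4 M.

2.4 M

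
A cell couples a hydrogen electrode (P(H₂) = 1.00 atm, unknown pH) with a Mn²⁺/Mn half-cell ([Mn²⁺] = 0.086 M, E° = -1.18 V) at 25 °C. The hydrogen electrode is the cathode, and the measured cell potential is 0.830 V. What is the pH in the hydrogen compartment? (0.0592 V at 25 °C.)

E°_cell = 1.18 V and n = 2.
log Q = n(E° − E)/0.0592 = 2×(1.18 − 0.830)/0.0592 = 11.824.
With Q = [Mn²⁺]·P(H₂) / [H⁺]^2, solving for [H⁺] gives log[H⁺] = -6.445, so pH = 6.44.

pH = 6.44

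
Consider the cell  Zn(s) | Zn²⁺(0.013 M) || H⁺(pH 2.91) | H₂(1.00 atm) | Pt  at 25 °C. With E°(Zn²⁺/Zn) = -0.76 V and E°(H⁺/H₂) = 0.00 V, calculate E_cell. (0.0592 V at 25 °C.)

The hydrogen couple is the cathode, so E°_cell = 0.76 V; n = 2.
[H⁺] = 10^(−2.91) = 0.0012 M, and Q = [Zn²⁺]·P(H₂) / [H⁺]^2 = 8590.
E = E° − (0.0592/2) log Q = 0.76 − (0.0592/2)(3.934) = 0.644 V.

0.64 V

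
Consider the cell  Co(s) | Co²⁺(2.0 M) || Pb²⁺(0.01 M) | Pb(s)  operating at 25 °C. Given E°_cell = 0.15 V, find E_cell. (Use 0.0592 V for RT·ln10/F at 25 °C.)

0.082 V

Balancing electrons gives n = 2; the reaction quotient is Q = [Co²⁺]/[Pb²⁺] = 200.
At 25 °C, E = E° − (0.0592/n) log Q = 0.15 − (0.0592/2)(2.301) = 0.150 − 0.068 = 0.082 V.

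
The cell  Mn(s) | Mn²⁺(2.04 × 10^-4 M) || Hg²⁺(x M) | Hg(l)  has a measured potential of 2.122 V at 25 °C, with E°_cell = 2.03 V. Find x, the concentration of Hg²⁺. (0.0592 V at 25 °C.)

From the Nernst equation, log Q = n(E° − E)/0.0592 = 2(2.03 − 2.122)/0.0592 = -3.108, so Q = 7.8 × 10^-4.
With Q = [Mn²⁺]/[Hg²⁺] and the known concentrations, [Hg²⁺] in the denominator gives [Hg²⁺] = 0.26 M.

0.26 M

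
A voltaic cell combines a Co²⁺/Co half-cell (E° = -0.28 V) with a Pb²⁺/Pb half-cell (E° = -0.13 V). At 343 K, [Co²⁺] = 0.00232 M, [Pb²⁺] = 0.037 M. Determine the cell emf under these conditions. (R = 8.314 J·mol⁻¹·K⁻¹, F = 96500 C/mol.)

The Pb²⁺/Pb couple has the higher reduction potential and acts as the cathode, so E°_cell = -0.13 − (-0.28) = 0.15 V.
Balancing electrons gives n = 2; the reaction quotient is Q = [Co²⁺]/[Pb²⁺] = 0.0627.
E = E° − (RT/nF) ln Q = 0.15 − (8.314×343)/(2×96500) × (-2.769) = 0.150 + 0.041 = 0.191 V.

0.191 V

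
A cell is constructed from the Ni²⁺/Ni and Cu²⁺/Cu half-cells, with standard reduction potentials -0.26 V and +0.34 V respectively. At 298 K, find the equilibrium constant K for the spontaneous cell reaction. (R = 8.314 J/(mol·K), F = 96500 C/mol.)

E°_cell = +0.34 − (-0.26) = 0.60 V, with n = 2 electrons transferred.
At equilibrium E = 0, so the Nernst equation gives ln K = nFE°/RT = (2)(96500)(0.60)/((8.314)(298)) = 46.74.
K = e^46.74 = 2 × 10^20.

2 × 10^20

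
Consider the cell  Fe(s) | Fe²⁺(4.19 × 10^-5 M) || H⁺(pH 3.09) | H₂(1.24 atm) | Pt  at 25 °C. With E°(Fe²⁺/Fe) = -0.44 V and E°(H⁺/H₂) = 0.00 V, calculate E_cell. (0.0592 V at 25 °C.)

The hydrogen couple is the cathode, so E°_cell = 0.44 V; n = 2.
[H⁺] = 10^(−3.09) = 8.1 × 10^-4 M, and Q = [Fe²⁺]·P(H₂) / [H⁺]^2 = 78.6.
E = E° − (0.0592/2) log Q = 0.44 − (0.0592/2)(1.896) = 0.384 V.

0.38 V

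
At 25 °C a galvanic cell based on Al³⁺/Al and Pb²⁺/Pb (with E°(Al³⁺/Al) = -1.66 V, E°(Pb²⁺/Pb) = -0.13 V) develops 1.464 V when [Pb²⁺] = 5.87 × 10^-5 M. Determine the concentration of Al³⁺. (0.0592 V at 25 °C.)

9.9 × 10^-4 M

From the Nernst equation, log Q = n(E° − E)/0.0592 = 6(1.53 − 1.464)/0.0592 = 6.689, so Q = 4.89 × 10^6.
With Q = [Al³⁺]^2/[Pb²⁺]^3 and the known concentrations, [Al³⁺]^2 in the numerator gives [Al³⁺] = 9.9 × 10^-4 M.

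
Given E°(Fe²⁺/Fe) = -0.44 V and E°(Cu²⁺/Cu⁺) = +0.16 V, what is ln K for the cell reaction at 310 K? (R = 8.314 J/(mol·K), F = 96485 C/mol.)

E°_cell = +0.16 − (-0.44) = 0.60 V, with n = 2 electrons transferred.
At equilibrium E = 0, so the Nernst equation gives ln K = nFE°/RT = (2)(96485)(0.60)/((8.314)(310)) = 44.92.

ln K = 44.9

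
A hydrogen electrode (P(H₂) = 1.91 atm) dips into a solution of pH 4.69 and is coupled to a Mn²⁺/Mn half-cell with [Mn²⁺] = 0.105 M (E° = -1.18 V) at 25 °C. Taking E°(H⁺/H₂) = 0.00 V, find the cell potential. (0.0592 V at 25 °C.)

The hydrogen couple is the cathode, so E°_cell = 1.18 V; n = 2.
[H⁺] = 10^(−4.69) = 2 × 10^-5 M, and Q = [Mn²⁺]·P(H₂) / [H⁺]^2 = 4.81 × 10^8.
E = E° − (0.0592/2) log Q = 1.18 − (0.0592/2)(8.682) = 0.923 V.

0.92 V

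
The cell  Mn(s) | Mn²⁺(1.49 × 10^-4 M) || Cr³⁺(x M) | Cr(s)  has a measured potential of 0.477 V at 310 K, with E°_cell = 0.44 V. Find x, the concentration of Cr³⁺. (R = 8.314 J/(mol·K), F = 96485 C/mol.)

1.2 × 10^-4 M

From the Nernst equation, ln Q = nF(E° − E)/RT = 6×96485×(0.44 − 0.477)/(8.314×310) = -8.311, so Q = 2.46 × 10^-4.
With Q = [Mn²⁺]^3/[Cr³⁺]^2 and the known concentrations, [Cr³⁺]^2 in the denominator gives [Cr³⁺] = 1.2 × 10^-4 M.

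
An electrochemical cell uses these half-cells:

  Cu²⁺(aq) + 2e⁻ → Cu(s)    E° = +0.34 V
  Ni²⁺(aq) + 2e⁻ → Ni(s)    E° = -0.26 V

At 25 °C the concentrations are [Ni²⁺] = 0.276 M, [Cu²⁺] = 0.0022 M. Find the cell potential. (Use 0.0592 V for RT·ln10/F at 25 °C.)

0.538 V

The Cu²⁺/Cu couple has the higher reduction potential and acts as the cathode, so E°_cell = +0.34 − (-0.26) = 0.60 V.
Balancing electrons gives n = 2; the reaction quotient is Q = [Ni²⁺]/[Cu²⁺] = 125.
At 25 °C, E = E° − (0.0592/n) log Q = 0.60 − (0.0592/2)(2.098) = 0.600 − 0.062 = 0.538 V.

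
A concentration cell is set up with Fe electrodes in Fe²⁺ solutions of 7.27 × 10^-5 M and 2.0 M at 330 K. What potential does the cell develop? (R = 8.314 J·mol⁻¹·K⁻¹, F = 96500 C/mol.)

Both half-cells are Fe²⁺/Fe, so E°_cell = 0. The concentrated side is the cathode; the cell reaction moves Fe²⁺ from high to low concentration with n = 2.
Q = [Fe²⁺]_dilute/[Fe²⁺]_conc = 7.27 × 10^-5/2.0 = 3.63 × 10^-5.
E = 0 − (RT/nF) ln Q = −((8.314×330)/(2×96500))(-10.222) = 0.1453 V.

0.15 V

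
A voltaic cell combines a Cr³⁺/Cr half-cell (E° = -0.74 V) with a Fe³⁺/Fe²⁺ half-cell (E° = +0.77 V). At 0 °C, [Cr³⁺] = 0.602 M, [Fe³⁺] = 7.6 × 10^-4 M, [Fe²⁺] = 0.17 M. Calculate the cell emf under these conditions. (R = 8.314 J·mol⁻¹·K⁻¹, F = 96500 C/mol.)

1.39 V

The Fe³⁺/Fe²⁺ couple has the higher reduction potential and acts as the cathode, so E°_cell = +0.77 − (-0.74) = 1.51 V.
Balancing electrons gives n = 3; the reaction quotient is Q = [Cr³⁺]·[Fe²⁺]^3/[Fe³⁺]^3 = 6.74 × 10^6.
E = E° − (RT/nF) ln Q = 1.51 − (8.314×273)/(3×96500) × (15.723) = 1.510 − 0.123 = 1.387 V.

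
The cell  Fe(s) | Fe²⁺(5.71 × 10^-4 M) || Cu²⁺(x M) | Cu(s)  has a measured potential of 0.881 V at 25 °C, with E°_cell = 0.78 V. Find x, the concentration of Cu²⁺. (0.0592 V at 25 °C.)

1.5 M

From the Nernst equation, log Q = n(E° − E)/0.0592 = 2(0.78 − 0.881)/0.0592 = -3.412, so Q = 3.87 × 10^-4.
With Q = [Fe²⁺]/[Cu²⁺] and the known concentrations, [Cu²⁺] in the denominator gives [Cu²⁺] = 1.5 M.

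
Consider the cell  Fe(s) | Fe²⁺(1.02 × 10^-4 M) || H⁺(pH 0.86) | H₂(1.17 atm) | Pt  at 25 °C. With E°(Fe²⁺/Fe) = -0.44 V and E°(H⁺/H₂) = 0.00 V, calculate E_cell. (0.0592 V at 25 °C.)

0.51 V

The hydrogen couple is the cathode, so E°_cell = 0.44 V; n = 2.
[H⁺] = 10^(−0.86) = 0.14 M, and Q = [Fe²⁺]·P(H₂) / [H⁺]^2 = 0.00626.
E = E° − (0.0592/2) log Q = 0.44 − (0.0592/2)(-2.203) = 0.505 V.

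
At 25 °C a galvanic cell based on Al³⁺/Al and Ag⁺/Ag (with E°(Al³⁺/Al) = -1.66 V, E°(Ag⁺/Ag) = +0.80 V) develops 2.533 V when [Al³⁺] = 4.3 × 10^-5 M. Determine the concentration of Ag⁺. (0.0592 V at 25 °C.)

0.6 M

From the Nernst equation, log Q = n(E° − E)/0.0592 = 3(2.46 − 2.533)/0.0592 = -3.699, so Q = 2 × 10^-4.
With Q = [Al³⁺]/[Ag⁺]^3 and the known concentrations, [Ag⁺]^3 in the denominator gives [Ag⁺] = 0.6 M.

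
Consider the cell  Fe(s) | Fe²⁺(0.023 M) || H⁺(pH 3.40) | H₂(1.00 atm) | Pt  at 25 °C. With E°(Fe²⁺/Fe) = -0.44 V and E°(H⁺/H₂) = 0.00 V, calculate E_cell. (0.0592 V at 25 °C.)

The hydrogen couple is the cathode, so E°_cell = 0.44 V; n = 2.
[H⁺] = 10^(−3.40) = 4 × 10^-4 M, and Q = [Fe²⁺]·P(H₂) / [H⁺]^2 = 1.45 × 10^5.
E = E° − (0.0592/2) log Q = 0.44 − (0.0592/2)(5.162) = 0.287 V.

0.29 V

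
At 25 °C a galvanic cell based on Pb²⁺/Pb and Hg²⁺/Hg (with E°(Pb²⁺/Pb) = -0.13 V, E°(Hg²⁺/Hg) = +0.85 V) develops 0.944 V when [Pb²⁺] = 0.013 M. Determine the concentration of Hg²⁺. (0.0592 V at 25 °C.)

7.9 × 10^-4 M

From the Nernst equation, log Q = n(E° − E)/0.0592 = 2(0.98 − 0.944)/0.0592 = 1.216, so Q = 16.5.
With Q = [Pb²⁺]/[Hg²⁺] and the known concentrations, [Hg²⁺] in the denominator gives [Hg²⁺] = 7.9 × 10^-4 M.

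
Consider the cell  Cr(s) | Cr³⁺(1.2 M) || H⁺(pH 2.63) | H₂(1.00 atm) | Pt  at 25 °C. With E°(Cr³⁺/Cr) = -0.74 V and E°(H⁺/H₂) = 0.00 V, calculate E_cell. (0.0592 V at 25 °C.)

The hydrogen couple is the cathode, so E°_cell = 0.74 V; n = 6.
[H⁺] = 10^(−2.63) = 0.0023 M, and Q = [Cr³⁺]^2·P(H₂)^3 / [H⁺]^6 = 8.68 × 10^15.
E = E° − (0.0592/6) log Q = 0.74 − (0.0592/6)(15.938) = 0.583 V.

0.58 V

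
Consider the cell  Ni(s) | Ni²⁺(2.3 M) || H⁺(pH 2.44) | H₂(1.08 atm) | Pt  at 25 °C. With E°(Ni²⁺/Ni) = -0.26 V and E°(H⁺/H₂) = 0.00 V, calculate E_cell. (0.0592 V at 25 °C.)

The hydrogen couple is the cathode, so E°_cell = 0.26 V; n = 2.
[H⁺] = 10^(−2.44) = 0.0036 M, and Q = [Ni²⁺]·P(H₂) / [H⁺]^2 = 1.88 × 10^5.
E = E° − (0.0592/2) log Q = 0.26 − (0.0592/2)(5.275) = 0.104 V.

0.10 V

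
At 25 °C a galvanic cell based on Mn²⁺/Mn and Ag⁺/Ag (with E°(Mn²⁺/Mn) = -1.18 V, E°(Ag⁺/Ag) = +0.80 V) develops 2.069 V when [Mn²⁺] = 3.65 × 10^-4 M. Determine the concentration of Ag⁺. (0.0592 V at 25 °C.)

From the Nernst equation, log Q = n(E° − E)/0.0592 = 2(1.98 − 2.069)/0.0592 = -3.007, so Q = 9.85 × 10^-4.
With Q = [Mn²⁺]/[Ag⁺]^2 and the known concentrations, [Ag⁺]^2 in the denominator gives [Ag⁺] = 0.61 M.

0.61 M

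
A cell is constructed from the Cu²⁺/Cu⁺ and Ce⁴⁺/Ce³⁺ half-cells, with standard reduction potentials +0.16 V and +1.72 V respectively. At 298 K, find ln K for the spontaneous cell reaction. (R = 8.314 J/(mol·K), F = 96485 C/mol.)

E°_cell = +1.72 − (+0.16) = 1.56 V, with n = 1 electron transferred.
At equilibrium E = 0, so the Nernst equation gives ln K = nFE°/RT = (1)(96485)(1.56)/((8.314)(298)) = 60.75.

ln K = 60.8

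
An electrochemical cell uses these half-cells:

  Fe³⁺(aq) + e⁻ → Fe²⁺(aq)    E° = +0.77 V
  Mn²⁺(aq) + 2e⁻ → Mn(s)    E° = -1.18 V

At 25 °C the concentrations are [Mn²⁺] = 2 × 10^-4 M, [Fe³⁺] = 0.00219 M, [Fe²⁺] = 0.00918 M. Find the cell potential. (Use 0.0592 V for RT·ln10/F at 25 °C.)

The Fe³⁺/Fe²⁺ couple has the higher reduction potential and acts as the cathode, so E°_cell = +0.77 − (-1.18) = 1.95 V.
Balancing electrons gives n = 2; the reaction quotient is Q = [Mn²⁺]·[Fe²⁺]^2/[Fe³⁺]^2 = 0.00351.
At 25 °C, E = E° − (0.0592/n) log Q = 1.95 − (0.0592/2)(-2.454) = 1.950 + 0.073 = 2.023 V.

2.02 V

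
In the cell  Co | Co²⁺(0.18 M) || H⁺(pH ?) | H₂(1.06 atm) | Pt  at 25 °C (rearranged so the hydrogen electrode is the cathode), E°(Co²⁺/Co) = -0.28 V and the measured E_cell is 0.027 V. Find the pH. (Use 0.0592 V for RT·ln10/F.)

E°_cell = 0.28 V and n = 2.
log Q = n(E° − E)/0.0592 = 2×(0.28 − 0.027)/0.0592 = 8.547.
With Q = [Co²⁺]·P(H₂) / [H⁺]^2, solving for [H⁺] gives log[H⁺] = -4.633, so pH = 4.63.

pH = 4.63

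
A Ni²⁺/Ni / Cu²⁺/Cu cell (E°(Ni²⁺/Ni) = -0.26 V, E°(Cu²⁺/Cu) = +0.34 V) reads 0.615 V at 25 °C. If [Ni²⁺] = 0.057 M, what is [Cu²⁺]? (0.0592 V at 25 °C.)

From the Nernst equation, log Q = n(E° − E)/0.0592 = 2(0.60 − 0.615)/0.0592 = -0.507, so Q = 0.311.
With Q = [Ni²⁺]/[Cu²⁺] and the known concentrations, [Cu²⁺] in the denominator gives [Cu²⁺] = 0.18 M.

0.18 M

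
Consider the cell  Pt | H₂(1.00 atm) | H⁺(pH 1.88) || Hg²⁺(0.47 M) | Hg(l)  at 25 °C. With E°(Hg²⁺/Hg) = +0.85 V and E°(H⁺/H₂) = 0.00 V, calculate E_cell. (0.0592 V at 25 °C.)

The Hg²⁺/Hg couple is the cathode, so E°_cell = 0.85 V; n = 2.
[H⁺] = 10^(−1.88) = 0.013 M, and Q = [H⁺]^2 / ([Hg²⁺]·P(H₂)) = 3.7 × 10^-4.
E = E° − (0.0592/2) log Q = 0.85 − (0.0592/2)(-3.432) = 0.952 V.

0.95 V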